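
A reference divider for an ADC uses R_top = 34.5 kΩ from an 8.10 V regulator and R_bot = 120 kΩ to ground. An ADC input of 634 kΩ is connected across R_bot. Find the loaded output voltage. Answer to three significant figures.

V_out ≈ 6.04 V

The load sits in parallel with R_bot: R_bot‖R_L = (120 × 634) / (120 + 634) = 100.9 kΩ.
V_out = 8.10 × 100.9 / (34.5 + 100.9) = 8.10 × 100.9/135.4 = 6.04 V.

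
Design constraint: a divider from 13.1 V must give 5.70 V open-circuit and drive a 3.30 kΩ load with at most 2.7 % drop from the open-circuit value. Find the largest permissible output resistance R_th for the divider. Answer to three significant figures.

Loading drop = R_th/(R_th + R_L) ≤ 0.0270, so R_th ≤ R_L · ε/(1−ε) = 3.30 kΩ × 0.0270/0.9730 = 91.6 Ω.
(Any R1, R2 with R2/(R1+R2) = 0.435 and R1‖R2 ≤ 91.6 Ω will meet the spec.)

R_th ≤ 91.6 Ω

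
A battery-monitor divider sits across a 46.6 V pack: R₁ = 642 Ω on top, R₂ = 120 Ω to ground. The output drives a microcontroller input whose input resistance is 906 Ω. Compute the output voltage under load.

V_out ≈ 6.60 V

The load sits in parallel with R₂: R₂‖R_L = (120 × 906) / (120 + 906) = 106.0 Ω.
V_out = 46.6 × 106.0 / (642 + 106.0) = 46.6 × 106.0/748.0 = 6.60 V.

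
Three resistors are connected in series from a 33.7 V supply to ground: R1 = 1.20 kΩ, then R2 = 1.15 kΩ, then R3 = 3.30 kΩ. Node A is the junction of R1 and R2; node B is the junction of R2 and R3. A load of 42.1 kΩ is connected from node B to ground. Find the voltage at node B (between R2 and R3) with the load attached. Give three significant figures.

At node B, R3 is in parallel with the load: R3‖R_L = 3.060 kΩ.
Below node A the resistance is R2 + (R3‖R_L) = 4.210 kΩ, so V_A = 33.7 × 4.210/5.410 = 26.23 V.
Then V_B = V_A × (R3‖R_L)/(R2 + R3‖R_L) = 26.23 × 3.060/4.210 = 19.1 V.

V ≈ 19.1 V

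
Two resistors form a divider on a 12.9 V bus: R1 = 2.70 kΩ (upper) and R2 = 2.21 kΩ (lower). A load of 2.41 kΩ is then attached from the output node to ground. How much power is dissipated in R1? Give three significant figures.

Total resistance from the source is R1 + (R2‖R_L) = 3.853 kΩ, so I = 12.9/3.853 kΩ = 3.348 mA.
P = I²·R1 = (3.348 mA)² × 2.70 kΩ = 30.3 mW.

P ≈ 30.3 mW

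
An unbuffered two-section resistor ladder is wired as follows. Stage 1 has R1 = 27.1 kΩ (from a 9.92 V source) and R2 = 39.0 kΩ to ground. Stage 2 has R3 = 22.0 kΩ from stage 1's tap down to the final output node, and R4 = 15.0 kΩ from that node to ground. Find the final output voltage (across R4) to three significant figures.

V_out ≈ 1.66 V

Stage 2 presents R3+R4 = 37.00 kΩ as a load on stage 1's tap.
Stage 1's lower leg becomes R2‖(R3+R4) = 18.99 kΩ, so V_mid = 9.92 × 18.99/46.09 = 4.087 V.
Stage 2 is itself unloaded: V_out = V_mid × R4/(R3+R4) = 4.087 × 15.0/37.00 = 1.66 V.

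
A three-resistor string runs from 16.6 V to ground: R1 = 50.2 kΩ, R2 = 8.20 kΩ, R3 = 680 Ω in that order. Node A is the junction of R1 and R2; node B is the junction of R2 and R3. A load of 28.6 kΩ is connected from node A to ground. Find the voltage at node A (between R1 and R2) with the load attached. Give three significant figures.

Below node A the series string R2+R3 = 8880 Ω sits in parallel with the 28600 Ω load: 6776 Ω.
V_A = 16.6 × 6776/(50200 + 6776) = 1.97 V.

V ≈ 1.97 V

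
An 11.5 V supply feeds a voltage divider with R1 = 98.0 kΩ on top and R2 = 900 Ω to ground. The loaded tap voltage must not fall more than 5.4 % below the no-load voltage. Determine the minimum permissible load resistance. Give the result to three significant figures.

R_L(min) ≈ 15.6 kΩ

Output resistance R_th = R1‖R2 = (98000 × 900)/98900 = 891.8 Ω.
The fractional drop is R_th/(R_th + R_L); requiring this ≤ 0.0540 gives R_L ≥ R_th(1/0.0540 − 1) = 891.8 × 17.52 = 15.6 kΩ.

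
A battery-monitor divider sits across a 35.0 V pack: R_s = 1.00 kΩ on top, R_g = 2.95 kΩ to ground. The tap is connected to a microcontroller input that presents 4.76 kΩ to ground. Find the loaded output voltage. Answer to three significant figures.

The load sits in parallel with R_g: R_g‖R_L = (2.95 × 4.76) / (2.95 + 4.76) = 1.821 kΩ.
V_out = 35.0 × 1.821 / (1.00 + 1.821) = 35.0 × 1.821/2.821 = 22.6 V.
(Unloaded it would have been 26.1 V.)

V_out ≈ 22.6 V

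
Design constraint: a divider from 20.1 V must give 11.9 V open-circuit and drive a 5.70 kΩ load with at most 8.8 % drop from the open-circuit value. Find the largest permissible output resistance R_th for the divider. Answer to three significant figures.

Loading drop = R_th/(R_th + R_L) ≤ 0.0880, so R_th ≤ R_L · ε/(1−ε) = 5.70 kΩ × 0.0880/0.9120 = 550 Ω.

R_th ≤ 550 Ω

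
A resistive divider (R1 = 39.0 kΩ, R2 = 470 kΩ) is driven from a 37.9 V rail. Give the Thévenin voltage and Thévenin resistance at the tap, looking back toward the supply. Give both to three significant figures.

V_th = 35.0 V, R_th = 36.0 kΩ

V_th is the open-circuit tap voltage: 37.9 × 470/(39.0 + 470) = 35.0 V.
With the supply zeroed, R1 and R2 appear in parallel from the tap: R_th = R1‖R2 = (39.0 × 470)/509.0 = 36.0 kΩ.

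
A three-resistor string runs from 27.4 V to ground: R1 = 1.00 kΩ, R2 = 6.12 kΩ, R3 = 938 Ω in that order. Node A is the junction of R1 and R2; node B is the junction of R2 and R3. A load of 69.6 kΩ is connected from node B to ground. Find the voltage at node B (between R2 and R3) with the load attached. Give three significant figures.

At node B, R3 is in parallel with the load: R3‖R_L = 925.5 Ω.
Below node A the resistance is R2 + (R3‖R_L) = 7046 Ω, so V_A = 27.4 × 7046/8046 = 23.99 V.
Then V_B = V_A × (R3‖R_L)/(R2 + R3‖R_L) = 23.99 × 925.5/7046 = 3.15 V.

V ≈ 3.15 V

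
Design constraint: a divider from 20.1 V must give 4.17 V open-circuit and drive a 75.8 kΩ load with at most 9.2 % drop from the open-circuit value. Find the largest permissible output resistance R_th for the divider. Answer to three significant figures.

Loading drop = R_th/(R_th + R_L) ≤ 0.0920, so R_th ≤ R_L · ε/(1−ε) = 75.8 kΩ × 0.0920/0.9080 = 7.68 kΩ.

R_th ≤ 7.68 kΩ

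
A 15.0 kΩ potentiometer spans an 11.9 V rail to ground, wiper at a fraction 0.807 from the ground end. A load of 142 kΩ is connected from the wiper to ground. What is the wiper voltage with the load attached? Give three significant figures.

The wiper splits the pot into (1−α)R = 2.895 kΩ above and αR = 12.11 kΩ below.
Lower section ‖ load = 11.15 kΩ.
V_wiper = 11.9 × 11.15/(2.895 + 11.15) = 9.45 V.

V ≈ 9.45 V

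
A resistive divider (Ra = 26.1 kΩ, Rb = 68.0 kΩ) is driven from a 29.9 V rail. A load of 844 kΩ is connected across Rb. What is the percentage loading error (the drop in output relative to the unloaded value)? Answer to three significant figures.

The divider's output (Thévenin) resistance is Ra‖Rb = 18.86 kΩ.
Fractional drop under load = R_th/(R_th + R_L) = 18.86 / (18.86 + 844) = 0.02186.
So the output falls by 2.19 %.

2.19 %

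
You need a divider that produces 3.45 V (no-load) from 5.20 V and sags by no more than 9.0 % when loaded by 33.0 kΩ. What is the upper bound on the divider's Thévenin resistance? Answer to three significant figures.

Loading drop = R_th/(R_th + R_L) ≤ 0.0900, so R_th ≤ R_L · ε/(1−ε) = 33.0 kΩ × 0.0900/0.9100 = 3.26 kΩ.
(Any R1, R2 with R2/(R1+R2) = 0.663 and R1‖R2 ≤ 3.26 kΩ will meet the spec.)

R_th ≤ 3.26 kΩ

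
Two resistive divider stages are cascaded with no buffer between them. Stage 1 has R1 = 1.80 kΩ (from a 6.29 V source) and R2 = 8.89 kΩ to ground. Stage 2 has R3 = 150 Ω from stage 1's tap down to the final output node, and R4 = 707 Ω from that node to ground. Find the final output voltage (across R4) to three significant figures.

Stage 2 presents R3+R4 = 857.0 Ω as a load on stage 1's tap.
Stage 1's lower leg becomes R2‖(R3+R4) = 781.6 Ω, so V_mid = 6.29 × 781.6/2582 = 1.904 V.
Stage 2 is itself unloaded: V_out = V_mid × R4/(R3+R4) = 1.904 × 707/857.0 = 1.57 V.

V_out ≈ 1.57 V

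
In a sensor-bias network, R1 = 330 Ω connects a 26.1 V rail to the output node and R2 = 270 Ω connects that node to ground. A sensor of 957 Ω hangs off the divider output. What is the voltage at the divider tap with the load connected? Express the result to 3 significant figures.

V_out ≈ 10.2 V

The load sits in parallel with R2: R2‖R_L = (270 × 957) / (270 + 957) = 210.6 Ω.
V_out = 26.1 × 210.6 / (330 + 210.6) = 26.1 × 210.6/540.6 = 10.2 V.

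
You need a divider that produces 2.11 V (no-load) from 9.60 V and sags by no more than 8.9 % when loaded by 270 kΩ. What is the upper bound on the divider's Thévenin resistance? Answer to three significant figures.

R_th ≤ 26.4 kΩ

Loading drop = R_th/(R_th + R_L) ≤ 0.0890, so R_th ≤ R_L · ε/(1−ε) = 270 kΩ × 0.0890/0.9110 = 26.4 kΩ.
(Any R1, R2 with R2/(R1+R2) = 0.220 and R1‖R2 ≤ 26.4 kΩ will meet the spec.)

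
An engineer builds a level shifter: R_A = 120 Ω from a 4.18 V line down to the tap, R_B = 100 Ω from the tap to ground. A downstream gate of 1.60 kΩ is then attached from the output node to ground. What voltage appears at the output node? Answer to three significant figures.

V_out ≈ 1.84 V

The load sits in parallel with R_B: R_B‖R_L = (100 × 1600) / (100 + 1600) = 94.12 Ω.
V_out = 4.18 × 94.12 / (120 + 94.12) = 4.18 × 94.12/214.1 = 1.84 V.
(Unloaded it would have been 1.90 V.)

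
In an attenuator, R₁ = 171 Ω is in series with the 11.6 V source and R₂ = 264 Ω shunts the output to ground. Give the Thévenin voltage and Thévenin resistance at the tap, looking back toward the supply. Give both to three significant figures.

V_th is the open-circuit tap voltage: 11.6 × 264/(171 + 264) = 7.04 V.
With the supply zeroed, R₁ and R₂ appear in parallel from the tap: R_th = R₁‖R₂ = (171 × 264)/435.0 = 104 Ω.

V_th = 7.04 V, R_th = 104 Ω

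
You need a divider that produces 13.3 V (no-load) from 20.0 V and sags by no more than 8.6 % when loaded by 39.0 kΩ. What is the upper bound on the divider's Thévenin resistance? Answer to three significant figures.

R_th ≤ 3.67 kΩ

Loading drop = R_th/(R_th + R_L) ≤ 0.0860, so R_th ≤ R_L · ε/(1−ε) = 39.0 kΩ × 0.0860/0.9140 = 3.67 kΩ.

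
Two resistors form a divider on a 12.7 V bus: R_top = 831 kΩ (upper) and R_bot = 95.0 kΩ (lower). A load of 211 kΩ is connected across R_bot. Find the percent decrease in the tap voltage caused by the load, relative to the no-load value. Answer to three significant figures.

28.8 %

The divider's output (Thévenin) resistance is R_top‖R_bot = 85.25 kΩ.
Fractional drop under load = R_th/(R_th + R_L) = 85.25 / (85.25 + 211) = 0.2878.
So the output falls by 28.8 %.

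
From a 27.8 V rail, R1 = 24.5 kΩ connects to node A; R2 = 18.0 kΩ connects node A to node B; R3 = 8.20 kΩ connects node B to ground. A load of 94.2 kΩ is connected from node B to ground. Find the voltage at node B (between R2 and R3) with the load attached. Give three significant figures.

V ≈ 4.19 V

At node B, R3 is in parallel with the load: R3‖R_L = 7.543 kΩ.
Below node A the resistance is R2 + (R3‖R_L) = 25.54 kΩ, so V_A = 27.8 × 25.54/50.04 = 14.19 V.
Then V_B = V_A × (R3‖R_L)/(R2 + R3‖R_L) = 14.19 × 7.543/25.54 = 4.19 V.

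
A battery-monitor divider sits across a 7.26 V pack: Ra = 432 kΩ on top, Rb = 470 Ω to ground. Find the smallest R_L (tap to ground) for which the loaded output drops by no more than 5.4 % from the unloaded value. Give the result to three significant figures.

R_L(min) ≈ 8.22 kΩ

Output resistance R_th = Ra‖Rb = (432000 × 470)/432500 = 469.5 Ω.
The fractional drop is R_th/(R_th + R_L); requiring this ≤ 0.0540 gives R_L ≥ R_th(1/0.0540 − 1) = 469.5 × 17.52 = 8.22 kΩ.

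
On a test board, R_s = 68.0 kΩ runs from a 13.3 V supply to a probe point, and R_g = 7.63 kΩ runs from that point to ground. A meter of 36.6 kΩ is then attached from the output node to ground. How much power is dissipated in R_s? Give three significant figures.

Total resistance from the source is R_s + (R_g‖R_L) = 74.31 kΩ, so I = 13.3/74.31 kΩ = 0.1790 mA.
P = I²·R_s = (0.1790 mA)² × 68.0 kΩ = 2.18 mW.

P ≈ 2.18 mW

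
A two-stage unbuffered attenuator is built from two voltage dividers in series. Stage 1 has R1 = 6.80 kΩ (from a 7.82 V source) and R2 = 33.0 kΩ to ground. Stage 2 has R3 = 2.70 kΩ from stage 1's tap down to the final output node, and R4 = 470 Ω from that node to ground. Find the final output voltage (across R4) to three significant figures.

Stage 2 presents R3+R4 = 3170 Ω as a load on stage 1's tap.
Stage 1's lower leg becomes R2‖(R3+R4) = 2892 Ω, so V_mid = 7.82 × 2892/9692 = 2.334 V.
Stage 2 is itself unloaded: V_out = V_mid × R4/(R3+R4) = 2.334 × 470/3170 = 0.346 V.

V_out ≈ 0.346 V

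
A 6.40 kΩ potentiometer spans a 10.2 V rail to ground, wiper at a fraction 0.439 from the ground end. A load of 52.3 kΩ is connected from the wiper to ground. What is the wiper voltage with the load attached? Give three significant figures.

The wiper splits the pot into (1−α)R = 3.590 kΩ above and αR = 2.810 kΩ below.
Lower section ‖ load = 2.666 kΩ.
V_wiper = 10.2 × 2.666/(3.590 + 2.666) = 4.35 V.

V ≈ 4.35 V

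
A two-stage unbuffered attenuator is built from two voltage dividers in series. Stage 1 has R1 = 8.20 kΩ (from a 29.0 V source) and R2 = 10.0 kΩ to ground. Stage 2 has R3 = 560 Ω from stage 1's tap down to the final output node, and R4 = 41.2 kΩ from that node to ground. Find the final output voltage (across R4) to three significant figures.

Stage 2 presents R3+R4 = 41760 Ω as a load on stage 1's tap.
Stage 1's lower leg becomes R2‖(R3+R4) = 8068 Ω, so V_mid = 29.0 × 8068/16270 = 14.38 V.
Stage 2 is itself unloaded: V_out = V_mid × R4/(R3+R4) = 14.38 × 41200/41760 = 14.2 V.

V_out ≈ 14.2 V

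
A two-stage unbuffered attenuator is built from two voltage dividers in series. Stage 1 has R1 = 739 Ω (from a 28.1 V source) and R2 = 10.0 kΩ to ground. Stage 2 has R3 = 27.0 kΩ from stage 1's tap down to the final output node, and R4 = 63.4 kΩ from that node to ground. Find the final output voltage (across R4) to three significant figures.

Stage 2 presents R3+R4 = 90400 Ω as a load on stage 1's tap.
Stage 1's lower leg becomes R2‖(R3+R4) = 9004 Ω, so V_mid = 28.1 × 9004/9743 = 25.97 V.
Stage 2 is itself unloaded: V_out = V_mid × R4/(R3+R4) = 25.97 × 63400/90400 = 18.2 V.

V_out ≈ 18.2 V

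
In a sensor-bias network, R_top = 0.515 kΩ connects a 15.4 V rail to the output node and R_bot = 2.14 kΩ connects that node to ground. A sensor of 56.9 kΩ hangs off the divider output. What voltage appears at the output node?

V_out ≈ 12.3 V

The load sits in parallel with R_bot: R_bot‖R_L = (2140 × 56900) / (2140 + 56900) = 2062 Ω.
V_out = 15.4 × 2062 / (515 + 2062) = 15.4 × 2062/2577 = 12.3 V.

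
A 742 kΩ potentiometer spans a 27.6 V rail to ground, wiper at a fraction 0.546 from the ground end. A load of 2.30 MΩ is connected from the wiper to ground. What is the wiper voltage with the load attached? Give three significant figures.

The wiper splits the pot into (1−α)R = 336.9 kΩ above and αR = 405.1 kΩ below.
Lower section ‖ load = 344.5 kΩ.
V_wiper = 27.6 × 344.5/(336.9 + 344.5) = 14.0 V.

V ≈ 14.0 V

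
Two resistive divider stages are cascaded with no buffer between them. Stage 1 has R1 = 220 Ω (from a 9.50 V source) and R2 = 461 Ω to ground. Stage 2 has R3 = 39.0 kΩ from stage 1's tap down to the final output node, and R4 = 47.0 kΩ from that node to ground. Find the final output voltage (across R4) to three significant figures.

Stage 2 presents R3+R4 = 86000 Ω as a load on stage 1's tap.
Stage 1's lower leg becomes R2‖(R3+R4) = 458.5 Ω, so V_mid = 9.50 × 458.5/678.5 = 6.420 V.
Stage 2 is itself unloaded: V_out = V_mid × R4/(R3+R4) = 6.420 × 47000/86000 = 3.51 V.

V_out ≈ 3.51 V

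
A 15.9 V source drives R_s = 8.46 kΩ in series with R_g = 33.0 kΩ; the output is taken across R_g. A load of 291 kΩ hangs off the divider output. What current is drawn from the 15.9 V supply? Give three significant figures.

R_g‖R_L = 29.64 kΩ, so the source sees R_s + R_g‖R_L = 38.10 kΩ.
I = 15.9 V / 38.10 kΩ = 0.417 mA.

I ≈ 0.417 mA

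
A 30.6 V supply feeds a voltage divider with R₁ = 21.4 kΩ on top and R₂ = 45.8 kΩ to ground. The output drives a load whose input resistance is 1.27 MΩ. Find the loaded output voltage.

The load sits in parallel with R₂: R₂‖R_L = (45.8 × 1270) / (45.8 + 1270) = 44.21 kΩ.
V_out = 30.6 × 44.21 / (21.4 + 44.21) = 30.6 × 44.21/65.61 = 20.6 V.

V_out ≈ 20.6 V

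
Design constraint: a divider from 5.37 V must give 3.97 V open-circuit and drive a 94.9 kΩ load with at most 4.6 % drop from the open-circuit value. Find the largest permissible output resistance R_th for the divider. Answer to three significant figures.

Loading drop = R_th/(R_th + R_L) ≤ 0.0460, so R_th ≤ R_L · ε/(1−ε) = 94.9 kΩ × 0.0460/0.9540 = 4.58 kΩ.

R_th ≤ 4.58 kΩ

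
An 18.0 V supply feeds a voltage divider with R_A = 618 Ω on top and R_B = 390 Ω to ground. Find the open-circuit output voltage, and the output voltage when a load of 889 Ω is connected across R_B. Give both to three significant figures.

Unloaded: 6.96 V; loaded: 5.49 V

Open-circuit: V = 18.0 × 390/(618 + 390) = 6.96 V.
With the load, R_B becomes R_B‖R_L = 271.1 Ω, so V = 18.0 × 271.1/889.1 = 5.49 V.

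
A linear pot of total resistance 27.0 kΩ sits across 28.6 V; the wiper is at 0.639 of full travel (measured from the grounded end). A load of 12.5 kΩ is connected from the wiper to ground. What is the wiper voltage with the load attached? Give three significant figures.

V ≈ 12.2 V

The wiper splits the pot into (1−α)R = 9.747 kΩ above and αR = 17.25 kΩ below.
Lower section ‖ load = 7.248 kΩ.
V_wiper = 28.6 × 7.248/(9.747 + 7.248) = 12.2 V.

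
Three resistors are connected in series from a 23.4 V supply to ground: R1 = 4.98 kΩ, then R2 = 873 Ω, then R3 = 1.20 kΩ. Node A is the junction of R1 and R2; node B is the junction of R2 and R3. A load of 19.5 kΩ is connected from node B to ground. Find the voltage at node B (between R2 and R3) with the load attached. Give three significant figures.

V ≈ 3.79 V

At node B, R3 is in parallel with the load: R3‖R_L = 1130 Ω.
Below node A the resistance is R2 + (R3‖R_L) = 2003 Ω, so V_A = 23.4 × 2003/6983 = 6.713 V.
Then V_B = V_A × (R3‖R_L)/(R2 + R3‖R_L) = 6.713 × 1130/2003 = 3.79 V.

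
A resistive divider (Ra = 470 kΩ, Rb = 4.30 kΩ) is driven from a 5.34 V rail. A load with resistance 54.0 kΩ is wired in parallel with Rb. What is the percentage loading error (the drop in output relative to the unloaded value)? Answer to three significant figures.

7.31 %

The divider's output (Thévenin) resistance is Ra‖Rb = 4.261 kΩ.
Fractional drop under load = R_th/(R_th + R_L) = 4.261 / (4.261 + 54.0) = 0.07314.
So the output falls by 7.31 %.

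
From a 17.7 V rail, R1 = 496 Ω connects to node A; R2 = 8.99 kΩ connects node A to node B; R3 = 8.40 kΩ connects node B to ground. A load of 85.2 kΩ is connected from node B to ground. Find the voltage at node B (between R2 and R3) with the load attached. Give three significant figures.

At node B, R3 is in parallel with the load: R3‖R_L = 7646 Ω.
Below node A the resistance is R2 + (R3‖R_L) = 16640 Ω, so V_A = 17.7 × 16640/17130 = 17.19 V.
Then V_B = V_A × (R3‖R_L)/(R2 + R3‖R_L) = 17.19 × 7646/16640 = 7.90 V.

V ≈ 7.90 V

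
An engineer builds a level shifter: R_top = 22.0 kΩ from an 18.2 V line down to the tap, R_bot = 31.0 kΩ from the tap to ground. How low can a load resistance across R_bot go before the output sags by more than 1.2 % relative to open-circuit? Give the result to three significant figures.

R_L(min) ≈ 1.06 MΩ

Output resistance R_th = R_top‖R_bot = (22.0 × 31.0)/53.00 = 12.87 kΩ.
The fractional drop is R_th/(R_th + R_L); requiring this ≤ 0.0120 gives R_L ≥ R_th(1/0.0120 − 1) = 12.87 × 82.33 = 1.06 MΩ.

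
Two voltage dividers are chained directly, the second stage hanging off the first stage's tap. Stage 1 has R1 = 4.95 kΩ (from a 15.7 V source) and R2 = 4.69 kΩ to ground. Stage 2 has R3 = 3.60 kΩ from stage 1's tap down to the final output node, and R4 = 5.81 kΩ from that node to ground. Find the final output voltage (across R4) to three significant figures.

Stage 2 presents R3+R4 = 9.410 kΩ as a load on stage 1's tap.
Stage 1's lower leg becomes R2‖(R3+R4) = 3.130 kΩ, so V_mid = 15.7 × 3.130/8.080 = 6.082 V.
Stage 2 is itself unloaded: V_out = V_mid × R4/(R3+R4) = 6.082 × 5.81/9.410 = 3.76 V.

V_out ≈ 3.76 V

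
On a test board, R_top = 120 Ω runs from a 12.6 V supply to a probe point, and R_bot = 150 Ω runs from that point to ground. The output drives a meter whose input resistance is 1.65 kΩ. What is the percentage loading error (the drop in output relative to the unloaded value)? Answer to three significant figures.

3.88 %

The divider's output (Thévenin) resistance is R_top‖R_bot = 66.67 Ω.
Fractional drop under load = R_th/(R_th + R_L) = 66.67 / (66.67 + 1650) = 0.03883.
So the output falls by 3.88 %.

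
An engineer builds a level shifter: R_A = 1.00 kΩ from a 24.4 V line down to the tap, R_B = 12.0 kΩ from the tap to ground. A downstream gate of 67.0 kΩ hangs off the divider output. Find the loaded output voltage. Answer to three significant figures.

V_out ≈ 22.2 V

The load sits in parallel with R_B: R_B‖R_L = (12.0 × 67.0) / (12.0 + 67.0) = 10.18 kΩ.
V_out = 24.4 × 10.18 / (1.00 + 10.18) = 24.4 × 10.18/11.18 = 22.2 V.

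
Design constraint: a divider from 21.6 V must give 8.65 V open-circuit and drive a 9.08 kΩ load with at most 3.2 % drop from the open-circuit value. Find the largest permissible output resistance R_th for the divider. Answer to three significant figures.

R_th ≤ 300 Ω

Loading drop = R_th/(R_th + R_L) ≤ 0.0320, so R_th ≤ R_L · ε/(1−ε) = 9.08 kΩ × 0.0320/0.9680 = 300 Ω.
(Any R1, R2 with R2/(R1+R2) = 0.400 and R1‖R2 ≤ 300 Ω will meet the spec.)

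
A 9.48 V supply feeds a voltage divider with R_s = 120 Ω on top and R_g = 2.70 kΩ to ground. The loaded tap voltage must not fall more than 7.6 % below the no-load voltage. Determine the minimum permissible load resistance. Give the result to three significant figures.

Output resistance R_th = R_s‖R_g = (120 × 2700)/2820 = 114.9 Ω.
The fractional drop is R_th/(R_th + R_L); requiring this ≤ 0.0760 gives R_L ≥ R_th(1/0.0760 − 1) = 114.9 × 12.16 = 1.40 kΩ.

R_L(min) ≈ 1.40 kΩ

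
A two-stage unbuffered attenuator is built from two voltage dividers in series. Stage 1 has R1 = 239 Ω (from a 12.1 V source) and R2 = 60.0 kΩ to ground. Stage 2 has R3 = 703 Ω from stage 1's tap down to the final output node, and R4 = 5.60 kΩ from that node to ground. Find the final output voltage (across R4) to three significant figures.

V_out ≈ 10.3 V

Stage 2 presents R3+R4 = 6303 Ω as a load on stage 1's tap.
Stage 1's lower leg becomes R2‖(R3+R4) = 5704 Ω, so V_mid = 12.1 × 5704/5943 = 11.61 V.
Stage 2 is itself unloaded: V_out = V_mid × R4/(R3+R4) = 11.61 × 5600/6303 = 10.3 V.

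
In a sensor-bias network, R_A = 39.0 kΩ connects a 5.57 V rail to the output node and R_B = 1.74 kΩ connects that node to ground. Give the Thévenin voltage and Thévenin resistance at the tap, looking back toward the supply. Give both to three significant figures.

V_th is the open-circuit tap voltage: 5.57 × 1.74/(39.0 + 1.74) = 0.238 V.
With the supply zeroed, R_A and R_B appear in parallel from the tap: R_th = R_A‖R_B = (39.0 × 1.74)/40.74 = 1.67 kΩ.

V_th = 0.238 V, R_th = 1.67 kΩ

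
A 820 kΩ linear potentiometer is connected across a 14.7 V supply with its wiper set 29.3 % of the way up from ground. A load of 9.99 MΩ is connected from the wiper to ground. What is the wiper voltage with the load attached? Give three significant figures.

V ≈ 4.24 V

The wiper splits the pot into (1−α)R = 579.7 kΩ above and αR = 240.3 kΩ below.
Lower section ‖ load = 234.6 kΩ.
V_wiper = 14.7 × 234.6/(579.7 + 234.6) = 4.24 V.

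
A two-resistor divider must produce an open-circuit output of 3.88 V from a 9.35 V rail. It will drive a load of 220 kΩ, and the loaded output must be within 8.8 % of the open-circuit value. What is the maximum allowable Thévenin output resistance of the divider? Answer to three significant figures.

Loading drop = R_th/(R_th + R_L) ≤ 0.0880, so R_th ≤ R_L · ε/(1−ε) = 220 kΩ × 0.0880/0.9120 = 21.2 kΩ.
(Any R1, R2 with R2/(R1+R2) = 0.415 and R1‖R2 ≤ 21.2 kΩ will meet the spec.)

R_th ≤ 21.2 kΩ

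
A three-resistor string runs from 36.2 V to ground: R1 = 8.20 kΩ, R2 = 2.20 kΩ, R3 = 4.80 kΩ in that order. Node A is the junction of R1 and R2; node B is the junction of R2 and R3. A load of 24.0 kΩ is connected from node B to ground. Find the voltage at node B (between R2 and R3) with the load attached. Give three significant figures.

V ≈ 10.1 V

At node B, R3 is in parallel with the load: R3‖R_L = 4.000 kΩ.
Below node A the resistance is R2 + (R3‖R_L) = 6.200 kΩ, so V_A = 36.2 × 6.200/14.40 = 15.59 V.
Then V_B = V_A × (R3‖R_L)/(R2 + R3‖R_L) = 15.59 × 4.000/6.200 = 10.1 V.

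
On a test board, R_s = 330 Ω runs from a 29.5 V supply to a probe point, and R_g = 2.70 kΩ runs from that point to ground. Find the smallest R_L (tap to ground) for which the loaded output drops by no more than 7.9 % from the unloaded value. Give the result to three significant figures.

Output resistance R_th = R_s‖R_g = (330 × 2700)/3030 = 294.1 Ω.
The fractional drop is R_th/(R_th + R_L); requiring this ≤ 0.0790 gives R_L ≥ R_th(1/0.0790 − 1) = 294.1 × 11.66 = 3.43 kΩ.

R_L(min) ≈ 3.43 kΩ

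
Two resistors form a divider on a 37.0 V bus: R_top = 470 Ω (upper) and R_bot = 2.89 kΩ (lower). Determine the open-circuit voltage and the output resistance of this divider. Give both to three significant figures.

V_th is the open-circuit tap voltage: 37.0 × 2890/(470 + 2890) = 31.8 V.
With the supply zeroed, R_top and R_bot appear in parallel from the tap: R_th = R_top‖R_bot = (470 × 2890)/3360 = 404 Ω.

V_th = 31.8 V, R_th = 404 Ω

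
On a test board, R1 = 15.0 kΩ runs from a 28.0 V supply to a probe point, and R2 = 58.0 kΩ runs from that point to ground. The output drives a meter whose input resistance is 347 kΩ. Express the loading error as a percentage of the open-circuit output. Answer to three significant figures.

3.32 %

The divider's output (Thévenin) resistance is R1‖R2 = 11.92 kΩ.
Fractional drop under load = R_th/(R_th + R_L) = 11.92 / (11.92 + 347) = 0.03320.
So the output falls by 3.32 %.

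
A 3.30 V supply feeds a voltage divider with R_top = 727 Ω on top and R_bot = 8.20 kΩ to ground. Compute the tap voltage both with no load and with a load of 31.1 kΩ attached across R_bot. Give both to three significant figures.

Unloaded: 3.03 V; loaded: 2.97 V

Open-circuit: V = 3.30 × 8200/(727 + 8200) = 3.03 V.
With the load, R_bot becomes R_bot‖R_L = 6489 Ω, so V = 3.30 × 6489/7216 = 2.97 V.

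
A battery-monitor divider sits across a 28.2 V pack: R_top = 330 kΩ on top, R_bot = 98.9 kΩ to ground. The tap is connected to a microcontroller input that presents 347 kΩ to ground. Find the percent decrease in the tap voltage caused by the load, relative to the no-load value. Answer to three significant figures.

18.0 %

Unloaded V = 28.2 × 98.9/428.9 = 6.503 V.
Loaded: R_bot‖R_L = 76.96 kΩ, giving V = 28.2 × 76.96/407.0 = 5.333 V.
Drop = (6.503 − 5.333) / 6.503 = 18.0 %.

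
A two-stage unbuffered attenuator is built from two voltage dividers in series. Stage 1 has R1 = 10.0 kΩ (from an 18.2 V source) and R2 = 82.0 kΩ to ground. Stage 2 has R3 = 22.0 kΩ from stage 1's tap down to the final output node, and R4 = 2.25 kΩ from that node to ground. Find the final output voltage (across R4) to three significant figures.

Stage 2 presents R3+R4 = 24.25 kΩ as a load on stage 1's tap.
Stage 1's lower leg becomes R2‖(R3+R4) = 18.72 kΩ, so V_mid = 18.2 × 18.72/28.72 = 11.86 V.
Stage 2 is itself unloaded: V_out = V_mid × R4/(R3+R4) = 11.86 × 2.25/24.25 = 1.10 V.

V_out ≈ 1.10 V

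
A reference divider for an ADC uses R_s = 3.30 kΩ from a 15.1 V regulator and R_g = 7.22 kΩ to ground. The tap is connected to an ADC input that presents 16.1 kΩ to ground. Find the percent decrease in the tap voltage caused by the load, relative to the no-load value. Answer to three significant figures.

12.3 %

The divider's output (Thévenin) resistance is R_s‖R_g = 2.265 kΩ.
Fractional drop under load = R_th/(R_th + R_L) = 2.265 / (2.265 + 16.1) = 0.1233.
So the output falls by 12.3 %.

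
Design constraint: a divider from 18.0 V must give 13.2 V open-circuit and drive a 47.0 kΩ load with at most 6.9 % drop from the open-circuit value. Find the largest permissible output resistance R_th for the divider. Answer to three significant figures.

Loading drop = R_th/(R_th + R_L) ≤ 0.0690, so R_th ≤ R_L · ε/(1−ε) = 47.0 kΩ × 0.0690/0.9310 = 3.48 kΩ.

R_th ≤ 3.48 kΩ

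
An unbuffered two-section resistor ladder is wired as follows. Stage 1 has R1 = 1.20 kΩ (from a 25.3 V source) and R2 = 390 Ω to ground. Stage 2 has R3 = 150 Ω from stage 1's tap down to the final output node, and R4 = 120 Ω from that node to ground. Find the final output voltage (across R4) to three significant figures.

Stage 2 presents R3+R4 = 270.0 Ω as a load on stage 1's tap.
Stage 1's lower leg becomes R2‖(R3+R4) = 159.5 Ω, so V_mid = 25.3 × 159.5/1360 = 2.969 V.
Stage 2 is itself unloaded: V_out = V_mid × R4/(R3+R4) = 2.969 × 120/270.0 = 1.32 V.

V_out ≈ 1.32 V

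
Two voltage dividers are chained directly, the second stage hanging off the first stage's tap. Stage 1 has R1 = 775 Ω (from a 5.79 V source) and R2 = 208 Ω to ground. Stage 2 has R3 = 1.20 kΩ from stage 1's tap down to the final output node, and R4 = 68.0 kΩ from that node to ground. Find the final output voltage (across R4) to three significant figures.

Stage 2 presents R3+R4 = 69200 Ω as a load on stage 1's tap.
Stage 1's lower leg becomes R2‖(R3+R4) = 207.4 Ω, so V_mid = 5.79 × 207.4/982.4 = 1.222 V.
Stage 2 is itself unloaded: V_out = V_mid × R4/(R3+R4) = 1.222 × 68000/69200 = 1.20 V.

V_out ≈ 1.20 V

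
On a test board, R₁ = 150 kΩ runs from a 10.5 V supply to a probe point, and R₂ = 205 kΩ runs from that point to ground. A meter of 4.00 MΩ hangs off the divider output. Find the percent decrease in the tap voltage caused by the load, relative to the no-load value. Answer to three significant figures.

The divider's output (Thévenin) resistance is R₁‖R₂ = 86.62 kΩ.
Fractional drop under load = R_th/(R_th + R_L) = 86.62 / (86.62 + 4000) = 0.02120.
So the output falls by 2.12 %.

2.12 %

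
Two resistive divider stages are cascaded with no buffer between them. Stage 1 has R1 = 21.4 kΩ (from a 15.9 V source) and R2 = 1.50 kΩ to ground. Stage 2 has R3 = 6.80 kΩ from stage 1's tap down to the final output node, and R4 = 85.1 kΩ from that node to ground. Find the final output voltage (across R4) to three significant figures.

V_out ≈ 0.950 V

Stage 2 presents R3+R4 = 91.90 kΩ as a load on stage 1's tap.
Stage 1's lower leg becomes R2‖(R3+R4) = 1.476 kΩ, so V_mid = 15.9 × 1.476/22.88 = 1.026 V.
Stage 2 is itself unloaded: V_out = V_mid × R4/(R3+R4) = 1.026 × 85.1/91.90 = 0.950 V.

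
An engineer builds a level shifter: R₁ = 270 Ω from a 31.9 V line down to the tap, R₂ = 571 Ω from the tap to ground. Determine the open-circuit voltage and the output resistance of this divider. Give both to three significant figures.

V_th = 21.7 V, R_th = 183 Ω

V_th is the open-circuit tap voltage: 31.9 × 571/(270 + 571) = 21.7 V.
With the supply zeroed, R₁ and R₂ appear in parallel from the tap: R_th = R₁‖R₂ = (270 × 571)/841.0 = 183 Ω.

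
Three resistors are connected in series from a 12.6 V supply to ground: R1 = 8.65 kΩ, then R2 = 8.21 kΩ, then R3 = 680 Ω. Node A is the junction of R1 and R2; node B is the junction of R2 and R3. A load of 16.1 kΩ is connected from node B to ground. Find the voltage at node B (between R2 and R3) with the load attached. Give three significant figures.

V ≈ 0.469 V

At node B, R3 is in parallel with the load: R3‖R_L = 652.4 Ω.
Below node A the resistance is R2 + (R3‖R_L) = 8862 Ω, so V_A = 12.6 × 8862/17510 = 6.376 V.
Then V_B = V_A × (R3‖R_L)/(R2 + R3‖R_L) = 6.376 × 652.4/8862 = 0.469 V.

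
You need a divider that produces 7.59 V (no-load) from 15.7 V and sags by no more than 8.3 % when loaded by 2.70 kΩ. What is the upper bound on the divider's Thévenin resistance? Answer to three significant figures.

R_th ≤ 244 Ω

Loading drop = R_th/(R_th + R_L) ≤ 0.0830, so R_th ≤ R_L · ε/(1−ε) = 2.70 kΩ × 0.0830/0.9170 = 244 Ω.
(Any R1, R2 with R2/(R1+R2) = 0.483 and R1‖R2 ≤ 244 Ω will meet the spec.)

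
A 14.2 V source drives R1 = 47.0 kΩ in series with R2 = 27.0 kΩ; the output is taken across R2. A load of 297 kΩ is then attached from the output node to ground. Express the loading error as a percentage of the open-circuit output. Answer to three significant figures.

The divider's output (Thévenin) resistance is R1‖R2 = 17.15 kΩ.
Fractional drop under load = R_th/(R_th + R_L) = 17.15 / (17.15 + 297) = 0.05459.
So the output falls by 5.46 %.

5.46 %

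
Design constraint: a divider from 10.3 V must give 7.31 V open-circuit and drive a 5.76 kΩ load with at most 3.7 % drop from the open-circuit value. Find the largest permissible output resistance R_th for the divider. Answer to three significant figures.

Loading drop = R_th/(R_th + R_L) ≤ 0.0370, so R_th ≤ R_L · ε/(1−ε) = 5.76 kΩ × 0.0370/0.9630 = 221 Ω.

R_th ≤ 221 Ω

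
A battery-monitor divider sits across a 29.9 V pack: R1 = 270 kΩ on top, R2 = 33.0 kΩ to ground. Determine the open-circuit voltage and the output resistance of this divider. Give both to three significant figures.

V_th is the open-circuit tap voltage: 29.9 × 33.0/(270 + 33.0) = 3.26 V.
With the supply zeroed, R1 and R2 appear in parallel from the tap: R_th = R1‖R2 = (270 × 33.0)/303.0 = 29.4 kΩ.

V_th = 3.26 V, R_th = 29.4 kΩ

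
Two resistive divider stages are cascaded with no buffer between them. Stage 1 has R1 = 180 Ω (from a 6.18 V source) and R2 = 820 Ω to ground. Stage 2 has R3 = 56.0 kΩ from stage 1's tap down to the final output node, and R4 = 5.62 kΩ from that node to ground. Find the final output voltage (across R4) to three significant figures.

Stage 2 presents R3+R4 = 61620 Ω as a load on stage 1's tap.
Stage 1's lower leg becomes R2‖(R3+R4) = 809.2 Ω, so V_mid = 6.18 × 809.2/989.2 = 5.055 V.
Stage 2 is itself unloaded: V_out = V_mid × R4/(R3+R4) = 5.055 × 5620/61620 = 0.461 V.

V_out ≈ 0.461 V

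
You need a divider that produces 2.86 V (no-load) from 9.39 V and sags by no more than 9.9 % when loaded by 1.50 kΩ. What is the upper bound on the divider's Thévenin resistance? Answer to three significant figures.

Loading drop = R_th/(R_th + R_L) ≤ 0.0990, so R_th ≤ R_L · ε/(1−ε) = 1.50 kΩ × 0.0990/0.9010 = 165 Ω.
(Any R1, R2 with R2/(R1+R2) = 0.305 and R1‖R2 ≤ 165 Ω will meet the spec.)

R_th ≤ 165 Ω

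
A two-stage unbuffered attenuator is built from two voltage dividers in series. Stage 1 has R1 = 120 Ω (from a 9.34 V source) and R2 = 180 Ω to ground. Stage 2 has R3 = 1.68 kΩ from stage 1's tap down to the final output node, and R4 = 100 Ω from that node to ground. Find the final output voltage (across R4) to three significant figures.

Stage 2 presents R3+R4 = 1780 Ω as a load on stage 1's tap.
Stage 1's lower leg becomes R2‖(R3+R4) = 163.5 Ω, so V_mid = 9.34 × 163.5/283.5 = 5.386 V.
Stage 2 is itself unloaded: V_out = V_mid × R4/(R3+R4) = 5.386 × 100/1780 = 0.303 V.

V_out ≈ 0.303 V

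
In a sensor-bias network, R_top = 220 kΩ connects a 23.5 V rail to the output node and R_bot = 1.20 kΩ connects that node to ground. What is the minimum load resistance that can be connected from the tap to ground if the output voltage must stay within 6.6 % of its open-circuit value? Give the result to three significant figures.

Output resistance R_th = R_top‖R_bot = (220 × 1.20)/221.2 = 1.193 kΩ.
The fractional drop is R_th/(R_th + R_L); requiring this ≤ 0.0660 gives R_L ≥ R_th(1/0.0660 − 1) = 1.193 × 14.15 = 16.9 kΩ.

R_L(min) ≈ 16.9 kΩ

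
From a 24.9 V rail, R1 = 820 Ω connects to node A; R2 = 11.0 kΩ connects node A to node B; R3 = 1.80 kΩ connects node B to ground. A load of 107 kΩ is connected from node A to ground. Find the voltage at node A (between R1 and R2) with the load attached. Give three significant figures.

V ≈ 23.2 V

Below node A the series string R2+R3 = 12800 Ω sits in parallel with the 107000 Ω load: 11430 Ω.
V_A = 24.9 × 11430/(820 + 11430) = 23.2 V.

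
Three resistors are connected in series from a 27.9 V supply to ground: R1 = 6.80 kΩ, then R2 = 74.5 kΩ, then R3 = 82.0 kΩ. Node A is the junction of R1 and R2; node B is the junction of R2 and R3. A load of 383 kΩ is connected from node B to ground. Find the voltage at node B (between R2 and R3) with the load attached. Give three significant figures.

V ≈ 12.7 V

At node B, R3 is in parallel with the load: R3‖R_L = 67.54 kΩ.
Below node A the resistance is R2 + (R3‖R_L) = 142.0 kΩ, so V_A = 27.9 × 142.0/148.8 = 26.63 V.
Then V_B = V_A × (R3‖R_L)/(R2 + R3‖R_L) = 26.63 × 67.54/142.0 = 12.7 V.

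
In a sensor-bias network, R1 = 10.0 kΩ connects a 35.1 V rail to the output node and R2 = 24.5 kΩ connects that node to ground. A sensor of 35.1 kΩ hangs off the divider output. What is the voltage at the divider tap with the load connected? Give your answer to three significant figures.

V_out ≈ 20.7 V

The load sits in parallel with R2: R2‖R_L = (24.5 × 35.1) / (24.5 + 35.1) = 14.43 kΩ.
V_out = 35.1 × 14.43 / (10.0 + 14.43) = 35.1 × 14.43/24.43 = 20.7 V.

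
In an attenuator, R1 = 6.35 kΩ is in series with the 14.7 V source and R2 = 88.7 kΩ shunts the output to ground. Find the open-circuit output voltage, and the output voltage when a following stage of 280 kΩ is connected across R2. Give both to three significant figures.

Unloaded: 13.7 V; loaded: 13.4 V

Open-circuit: V = 14.7 × 88.7/(6.35 + 88.7) = 13.7 V.
With the load, R2 becomes R2‖R_L = 67.36 kΩ, so V = 14.7 × 67.36/73.71 = 13.4 V.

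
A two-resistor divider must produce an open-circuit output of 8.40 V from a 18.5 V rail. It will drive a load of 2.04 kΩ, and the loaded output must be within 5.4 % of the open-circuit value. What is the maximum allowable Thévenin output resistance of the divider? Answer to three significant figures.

R_th ≤ 116 Ω

Loading drop = R_th/(R_th + R_L) ≤ 0.0540, so R_th ≤ R_L · ε/(1−ε) = 2.04 kΩ × 0.0540/0.9460 = 116 Ω.
(Any R1, R2 with R2/(R1+R2) = 0.454 and R1‖R2 ≤ 116 Ω will meet the spec.)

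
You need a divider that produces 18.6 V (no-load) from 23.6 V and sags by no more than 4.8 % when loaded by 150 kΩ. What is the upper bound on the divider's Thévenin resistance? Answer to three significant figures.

Loading drop = R_th/(R_th + R_L) ≤ 0.0480, so R_th ≤ R_L · ε/(1−ε) = 150 kΩ × 0.0480/0.9520 = 7.56 kΩ.
(Any R1, R2 with R2/(R1+R2) = 0.788 and R1‖R2 ≤ 7.56 kΩ will meet the spec.)

R_th ≤ 7.56 kΩ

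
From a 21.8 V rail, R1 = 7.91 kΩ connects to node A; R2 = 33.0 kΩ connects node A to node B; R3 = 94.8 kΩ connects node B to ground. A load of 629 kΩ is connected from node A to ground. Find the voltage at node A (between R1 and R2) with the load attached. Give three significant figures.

Below node A the series string R2+R3 = 127.8 kΩ sits in parallel with the 629 kΩ load: 106.2 kΩ.
V_A = 21.8 × 106.2/(7.91 + 106.2) = 20.3 V.

V ≈ 20.3 V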